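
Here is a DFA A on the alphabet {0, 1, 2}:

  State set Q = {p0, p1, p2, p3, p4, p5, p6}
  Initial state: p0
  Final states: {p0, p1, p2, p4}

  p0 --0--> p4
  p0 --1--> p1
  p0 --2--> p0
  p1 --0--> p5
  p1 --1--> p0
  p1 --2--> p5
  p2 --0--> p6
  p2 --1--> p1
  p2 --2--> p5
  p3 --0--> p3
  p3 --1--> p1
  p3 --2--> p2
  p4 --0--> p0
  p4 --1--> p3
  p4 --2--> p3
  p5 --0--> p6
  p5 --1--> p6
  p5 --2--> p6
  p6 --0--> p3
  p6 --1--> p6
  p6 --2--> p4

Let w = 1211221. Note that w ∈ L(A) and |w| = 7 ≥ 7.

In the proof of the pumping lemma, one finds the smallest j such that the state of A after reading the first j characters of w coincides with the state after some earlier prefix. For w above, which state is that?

p6

Run of A on w = 1 2 1 1 2 2 1:
  step 0: p0  (start)
  step 1: p1  (read 1: p0→p1)
  step 2: p5  (read 2: p1→p5)
  step 3: p6  (read 1: p5→p6)
  step 4: p6  (read 1: p6→p6)   ← first repeat (p6 seen earlier)
  step 5: p4  (read 2: p6→p4)
  step 6: p3  (read 2: p4→p3)
  step 7: p1  (read 1: p3→p1)

The earliest repeat is at step j = 4: A is in p6, which it already visited at step i = 3.
With |Q| = 7, pigeonhole forces a state repeat no later than step 7; the substring read between the first and second visits to that state can be pumped.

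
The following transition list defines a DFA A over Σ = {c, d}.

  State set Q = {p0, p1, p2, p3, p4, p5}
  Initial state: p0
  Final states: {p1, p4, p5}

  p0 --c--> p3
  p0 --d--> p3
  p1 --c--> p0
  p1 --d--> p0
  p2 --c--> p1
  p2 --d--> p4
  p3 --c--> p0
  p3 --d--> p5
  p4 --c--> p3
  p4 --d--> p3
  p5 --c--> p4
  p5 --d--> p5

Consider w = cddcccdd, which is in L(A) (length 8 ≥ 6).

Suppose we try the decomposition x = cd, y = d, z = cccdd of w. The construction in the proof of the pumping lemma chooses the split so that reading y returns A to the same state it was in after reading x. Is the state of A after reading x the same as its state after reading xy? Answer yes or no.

yes

State sequence: p0 -c-> p3 -d-> p5 -d-> p5

After x (step 2): p5. After xy (step 3): p5.
They match, so y = d drives A around a cycle from p5 back to itself; pumping y any number of times keeps A in p5 before reading z, and xyⁱz ∈ L(A) for every i ≥ 0.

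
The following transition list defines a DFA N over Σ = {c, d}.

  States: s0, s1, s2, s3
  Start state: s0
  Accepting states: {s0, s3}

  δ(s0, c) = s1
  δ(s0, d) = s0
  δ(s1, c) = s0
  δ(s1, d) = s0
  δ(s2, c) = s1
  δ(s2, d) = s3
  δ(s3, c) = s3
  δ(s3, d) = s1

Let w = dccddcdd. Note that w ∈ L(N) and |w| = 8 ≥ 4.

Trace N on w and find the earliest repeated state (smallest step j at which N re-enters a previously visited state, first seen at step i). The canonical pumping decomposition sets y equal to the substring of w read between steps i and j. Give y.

State sequence: s0 -d-> s0 -c-> s1 -c-> s0 -d-> s0 -d-> s0 -c-> s1 -d-> s0 -d-> s0
First repeat at step 1: s0 was already visited.

So i = 0, j = 1, giving x = w[0:0] = ε, y = w[0:1] = d, z = w[1:8] = ccddcdd.
Check: |xy| = 1 ≤ 4 and |y| = 1 ≥ 1. Reading y takes N from s0 back to s0, so every xyⁱz is accepted.
With |Q| = 4, pigeonhole forces a state repeat no later than step 4; the substring read between the first and second visits to that state can be pumped.

d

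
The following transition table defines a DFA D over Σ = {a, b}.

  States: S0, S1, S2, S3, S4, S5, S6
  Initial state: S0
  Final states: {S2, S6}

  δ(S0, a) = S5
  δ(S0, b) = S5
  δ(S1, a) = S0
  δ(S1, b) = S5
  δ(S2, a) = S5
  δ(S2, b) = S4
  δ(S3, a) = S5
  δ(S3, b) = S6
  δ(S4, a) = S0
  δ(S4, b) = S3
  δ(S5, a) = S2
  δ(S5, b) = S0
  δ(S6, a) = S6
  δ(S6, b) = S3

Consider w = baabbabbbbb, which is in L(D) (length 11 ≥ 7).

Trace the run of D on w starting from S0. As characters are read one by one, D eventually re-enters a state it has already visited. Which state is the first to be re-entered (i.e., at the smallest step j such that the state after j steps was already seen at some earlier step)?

S5

Run of D on w = b a a b b a b b b b b:
  step 0: S0  (start)
  step 1: S5  (read b: S0→S5)
  step 2: S2  (read a: S5→S2)
  step 3: S5  (read a: S2→S5)   ← first repeat (S5 seen earlier)
  step 4: S0  (read b: S5→S0)
  step 5: S5  (read b: S0→S5)
  step 6: S2  (read a: S5→S2)
  step 7: S4  (read b: S2→S4)
  step 8: S3  (read b: S4→S3)
  step 9: S6  (read b: S3→S6)
  step 10: S3  (read b: S6→S3)
  step 11: S6  (read b: S3→S6)

The earliest repeat is at step j = 3: D is in S5, which it already visited at step i = 1.
Pumping length from the standard proof: p = 7 (the number of states). The repeated state found above gives |xy| = j ≤ 7 and |y| = j − i ≥ 1.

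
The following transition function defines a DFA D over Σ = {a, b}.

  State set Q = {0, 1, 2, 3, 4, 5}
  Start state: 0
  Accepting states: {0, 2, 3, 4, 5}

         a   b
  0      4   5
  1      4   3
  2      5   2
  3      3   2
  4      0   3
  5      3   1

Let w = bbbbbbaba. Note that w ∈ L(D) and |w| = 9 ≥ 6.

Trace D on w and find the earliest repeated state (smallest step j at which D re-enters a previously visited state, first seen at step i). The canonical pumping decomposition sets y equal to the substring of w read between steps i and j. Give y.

b

State sequence: 0 -b-> 5 -b-> 1 -b-> 3 -b-> 2 -b-> 2 -b-> 2 -a-> 5 -b-> 1 -a-> 4
First repeat at step 5: 2 was already visited.

So i = 4, j = 5, giving x = w[0:4] = bbbb, y = w[4:5] = b, z = w[5:9] = baba.
Check: |xy| = 5 ≤ 6 and |y| = 1 ≥ 1. Reading y takes D from 2 back to 2, so every xyⁱz is accepted.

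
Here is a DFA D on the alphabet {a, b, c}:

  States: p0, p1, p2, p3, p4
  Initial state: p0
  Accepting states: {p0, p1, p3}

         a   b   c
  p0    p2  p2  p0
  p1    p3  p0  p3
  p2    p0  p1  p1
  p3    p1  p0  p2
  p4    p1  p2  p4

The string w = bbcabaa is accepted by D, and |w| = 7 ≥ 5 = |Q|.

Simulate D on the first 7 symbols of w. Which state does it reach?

State sequence: p0 -b-> p2 -b-> p1 -c-> p3 -a-> p1 -b-> p0 -a-> p2 -a-> p0

After reading 7 characters, D is in state p0.

p0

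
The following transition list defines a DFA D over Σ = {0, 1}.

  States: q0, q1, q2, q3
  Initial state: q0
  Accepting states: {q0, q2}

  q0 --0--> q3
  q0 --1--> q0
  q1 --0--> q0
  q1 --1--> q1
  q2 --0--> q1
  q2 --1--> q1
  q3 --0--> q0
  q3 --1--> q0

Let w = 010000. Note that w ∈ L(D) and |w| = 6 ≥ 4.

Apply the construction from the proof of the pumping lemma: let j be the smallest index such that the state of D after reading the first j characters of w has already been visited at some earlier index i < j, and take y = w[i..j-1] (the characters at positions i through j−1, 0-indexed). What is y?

01

State sequence: q0 -0-> q3 -1-> q0 -0-> q3 -0-> q0 -0-> q3 -0-> q0
First repeat at step 2: q0 was already visited.

So i = 0, j = 2, giving x = w[0:0] = ε, y = w[0:2] = 01, z = w[2:6] = 0000.
Check: |xy| = 2 ≤ 4 and |y| = 2 ≥ 1. Reading y takes D from q0 back to q0, so every xyⁱz is accepted.
Since D has 4 states, any run of length ≥ 4 visits 4+1 states, so by pigeonhole some state repeats within the first 4 steps — that repeat gives the pumpable loop.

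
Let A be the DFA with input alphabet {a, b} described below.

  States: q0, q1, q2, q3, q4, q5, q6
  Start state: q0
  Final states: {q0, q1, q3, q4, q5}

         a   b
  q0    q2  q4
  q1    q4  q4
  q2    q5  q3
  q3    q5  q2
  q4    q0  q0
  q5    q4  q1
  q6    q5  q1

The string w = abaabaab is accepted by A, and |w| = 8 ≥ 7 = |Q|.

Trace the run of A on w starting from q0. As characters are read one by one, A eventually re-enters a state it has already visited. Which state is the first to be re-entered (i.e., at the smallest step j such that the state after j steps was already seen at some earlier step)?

q0

State sequence: q0 -a-> q2 -b-> q3 -a-> q5 -a-> q4 -b-> q0 -a-> q2 -a-> q5 -b-> q1
First repeat at step 5: q0 was already visited.

The earliest repeat is at step j = 5: A is in q0, which it already visited at step i = 0.
Pumping length from the standard proof: p = 7 (the number of states). The repeated state found above gives |xy| = j ≤ 7 and |y| = j − i ≥ 1.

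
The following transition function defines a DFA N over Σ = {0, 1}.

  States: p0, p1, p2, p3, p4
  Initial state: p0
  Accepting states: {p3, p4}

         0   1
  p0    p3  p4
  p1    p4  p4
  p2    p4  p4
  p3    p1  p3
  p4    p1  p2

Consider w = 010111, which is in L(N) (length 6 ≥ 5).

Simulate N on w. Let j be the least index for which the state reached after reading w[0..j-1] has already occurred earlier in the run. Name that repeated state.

p3

State sequence: p0 -0-> p3 -1-> p3 -0-> p1 -1-> p4 -1-> p2 -1-> p4
First repeat at step 2: p3 was already visited.

The earliest repeat is at step j = 2: N is in p3, which it already visited at step i = 1.
With |Q| = 5, pigeonhole forces a state repeat no later than step 5; the substring read between the first and second visits to that state can be pumped.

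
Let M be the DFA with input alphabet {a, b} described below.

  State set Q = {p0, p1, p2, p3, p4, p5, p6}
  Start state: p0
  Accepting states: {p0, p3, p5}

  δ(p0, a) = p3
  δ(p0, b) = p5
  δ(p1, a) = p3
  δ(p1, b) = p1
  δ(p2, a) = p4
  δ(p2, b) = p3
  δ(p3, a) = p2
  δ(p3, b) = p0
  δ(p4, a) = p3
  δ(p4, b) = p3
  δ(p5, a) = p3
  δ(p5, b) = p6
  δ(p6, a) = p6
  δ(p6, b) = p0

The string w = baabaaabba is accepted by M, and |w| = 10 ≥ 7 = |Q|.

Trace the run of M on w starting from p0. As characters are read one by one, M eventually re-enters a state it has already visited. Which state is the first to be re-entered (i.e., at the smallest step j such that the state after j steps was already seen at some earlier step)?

State sequence: p0 -b-> p5 -a-> p3 -a-> p2 -b-> p3 -a-> p2 -a-> p4 -a-> p3 -b-> p0 -b-> p5 -a-> p3
First repeat at step 4: p3 was already visited.

The earliest repeat is at step j = 4: M is in p3, which it already visited at step i = 2.

p3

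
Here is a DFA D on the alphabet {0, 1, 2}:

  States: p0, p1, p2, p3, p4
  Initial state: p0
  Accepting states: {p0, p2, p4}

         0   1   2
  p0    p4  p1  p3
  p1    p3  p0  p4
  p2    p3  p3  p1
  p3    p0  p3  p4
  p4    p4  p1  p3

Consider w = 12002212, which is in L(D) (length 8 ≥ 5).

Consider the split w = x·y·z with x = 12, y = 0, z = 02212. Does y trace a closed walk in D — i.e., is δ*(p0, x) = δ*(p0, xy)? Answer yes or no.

State sequence: p0 -1-> p1 -2-> p4 -0-> p4

After x (step 2): p4. After xy (step 3): p4.
They match, so y = 0 drives D around a cycle from p4 back to itself; pumping y any number of times keeps D in p4 before reading z, and xyⁱz ∈ L(D) for every i ≥ 0.

yes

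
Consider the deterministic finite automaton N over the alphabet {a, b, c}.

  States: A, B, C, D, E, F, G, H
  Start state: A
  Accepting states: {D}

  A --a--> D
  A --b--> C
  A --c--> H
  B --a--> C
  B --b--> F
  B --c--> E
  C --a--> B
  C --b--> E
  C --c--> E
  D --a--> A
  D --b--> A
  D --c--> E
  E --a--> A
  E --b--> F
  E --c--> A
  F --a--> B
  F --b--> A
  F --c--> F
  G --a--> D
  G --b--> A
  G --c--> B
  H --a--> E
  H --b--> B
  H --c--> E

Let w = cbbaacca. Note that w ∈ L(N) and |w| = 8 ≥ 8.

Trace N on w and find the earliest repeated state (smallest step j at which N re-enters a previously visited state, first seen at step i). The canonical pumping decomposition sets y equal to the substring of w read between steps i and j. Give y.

ba

State sequence: A -c-> H -b-> B -b-> F -a-> B -a-> C -c-> E -c-> A -a-> D
First repeat at step 4: B was already visited.

So i = 2, j = 4, giving x = w[0:2] = cb, y = w[2:4] = ba, z = w[4:8] = acca.
Check: |xy| = 4 ≤ 8 and |y| = 2 ≥ 1. Reading y takes N from B back to B, so every xyⁱz is accepted.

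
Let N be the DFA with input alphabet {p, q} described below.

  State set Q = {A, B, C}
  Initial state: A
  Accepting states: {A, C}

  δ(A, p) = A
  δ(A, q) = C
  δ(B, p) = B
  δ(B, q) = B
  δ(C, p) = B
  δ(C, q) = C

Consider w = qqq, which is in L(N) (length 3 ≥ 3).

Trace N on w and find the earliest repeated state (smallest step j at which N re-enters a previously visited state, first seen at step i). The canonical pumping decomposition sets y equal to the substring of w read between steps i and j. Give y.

Run of N on w = q q q:
  step 0: A  (start)
  step 1: C  (read q: A→C)
  step 2: C  (read q: C→C)   ← first repeat (C seen earlier)
  step 3: C  (read q: C→C)

So i = 1, j = 2, giving x = w[0:1] = q, y = w[1:2] = q, z = w[2:3] = q.
Check: |xy| = 2 ≤ 3 and |y| = 1 ≥ 1. Reading y takes N from C back to C, so every xyⁱz is accepted.
Since N has 3 states, any run of length ≥ 3 visits 3+1 states, so by pigeonhole some state repeats within the first 3 steps — that repeat gives the pumpable loop.

q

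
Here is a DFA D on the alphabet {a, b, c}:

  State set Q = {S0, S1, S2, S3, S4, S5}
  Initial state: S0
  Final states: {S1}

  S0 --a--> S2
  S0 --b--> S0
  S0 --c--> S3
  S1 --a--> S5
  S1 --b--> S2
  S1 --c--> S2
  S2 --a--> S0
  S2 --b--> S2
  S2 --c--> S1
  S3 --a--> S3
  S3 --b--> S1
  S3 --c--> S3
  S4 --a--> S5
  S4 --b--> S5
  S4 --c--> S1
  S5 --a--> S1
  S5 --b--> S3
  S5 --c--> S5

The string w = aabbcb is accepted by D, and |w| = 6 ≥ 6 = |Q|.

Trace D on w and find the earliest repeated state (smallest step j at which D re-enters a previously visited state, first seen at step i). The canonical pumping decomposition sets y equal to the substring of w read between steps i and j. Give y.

aa

State sequence: S0 -a-> S2 -a-> S0 -b-> S0 -b-> S0 -c-> S3 -b-> S1
First repeat at step 2: S0 was already visited.

So i = 0, j = 2, giving x = w[0:0] = ε, y = w[0:2] = aa, z = w[2:6] = bbcb.
Check: |xy| = 2 ≤ 6 and |y| = 2 ≥ 1. Reading y takes D from S0 back to S0, so every xyⁱz is accepted.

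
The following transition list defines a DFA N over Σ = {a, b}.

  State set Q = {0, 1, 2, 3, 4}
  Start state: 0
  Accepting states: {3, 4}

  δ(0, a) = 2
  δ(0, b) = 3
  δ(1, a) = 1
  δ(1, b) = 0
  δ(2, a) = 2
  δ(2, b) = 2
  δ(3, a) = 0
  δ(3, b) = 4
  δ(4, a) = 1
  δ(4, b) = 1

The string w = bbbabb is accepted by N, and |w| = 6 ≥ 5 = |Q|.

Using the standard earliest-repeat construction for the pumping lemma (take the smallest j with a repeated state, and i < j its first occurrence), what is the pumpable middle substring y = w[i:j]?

State sequence: 0 -b-> 3 -b-> 4 -b-> 1 -a-> 1 -b-> 0 -b-> 3
First repeat at step 4: 1 was already visited.

So i = 3, j = 4, giving x = w[0:3] = bbb, y = w[3:4] = a, z = w[4:6] = bb.
Check: |xy| = 4 ≤ 5 and |y| = 1 ≥ 1. Reading y takes N from 1 back to 1, so every xyⁱz is accepted.
The DFA has 5 states, so the proof of the pumping lemma guarantees a repeated state among the first 5+1 visited; the segment between the two visits is the pumpable y.

a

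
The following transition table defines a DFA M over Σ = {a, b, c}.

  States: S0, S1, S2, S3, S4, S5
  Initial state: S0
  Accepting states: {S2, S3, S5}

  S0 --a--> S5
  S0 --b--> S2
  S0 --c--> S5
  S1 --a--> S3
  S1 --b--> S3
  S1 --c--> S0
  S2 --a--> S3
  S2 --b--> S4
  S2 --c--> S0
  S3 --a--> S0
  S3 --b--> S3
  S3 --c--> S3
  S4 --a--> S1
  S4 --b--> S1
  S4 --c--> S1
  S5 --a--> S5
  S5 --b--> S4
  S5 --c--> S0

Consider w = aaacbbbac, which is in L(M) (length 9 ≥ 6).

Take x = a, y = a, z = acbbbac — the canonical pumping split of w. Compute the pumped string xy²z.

aaaacbbbac

xy^2z = a·a·a·acbbbac = aaaacbbbac.
Reading y = a takes M from S5 back to S5, so after x·y·y the machine is still in S5, and z then leads to the accepting state S3. Hence aaaacbbbac ∈ L(M).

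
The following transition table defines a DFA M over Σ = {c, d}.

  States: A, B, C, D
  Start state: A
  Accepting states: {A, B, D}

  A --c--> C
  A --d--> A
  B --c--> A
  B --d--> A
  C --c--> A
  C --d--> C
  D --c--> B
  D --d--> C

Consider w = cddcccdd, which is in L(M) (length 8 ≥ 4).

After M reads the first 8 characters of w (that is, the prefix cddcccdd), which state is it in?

A

Run of M on the first 8 characters of w = c d d c c c d d:
  step 0: A  (start)
  step 1: C  (read c: A→C)
  step 2: C  (read d: C→C)
  step 3: C  (read d: C→C)
  step 4: A  (read c: C→A)
  step 5: C  (read c: A→C)
  step 6: A  (read c: C→A)
  step 7: A  (read d: A→A)
  step 8: A  (read d: A→A)

After reading 8 characters, M is in state A.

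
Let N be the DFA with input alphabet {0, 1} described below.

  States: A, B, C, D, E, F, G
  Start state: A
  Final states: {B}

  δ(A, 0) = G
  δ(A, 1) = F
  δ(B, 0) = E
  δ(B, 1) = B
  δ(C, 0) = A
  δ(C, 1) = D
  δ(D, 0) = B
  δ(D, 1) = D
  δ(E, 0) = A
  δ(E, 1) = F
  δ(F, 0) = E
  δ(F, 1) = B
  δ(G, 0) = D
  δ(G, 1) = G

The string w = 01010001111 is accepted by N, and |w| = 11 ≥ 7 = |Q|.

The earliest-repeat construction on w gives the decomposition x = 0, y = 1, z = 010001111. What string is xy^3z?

xy^3z = 0·1·1·1·010001111 = 0111010001111.
Reading y = 1 takes N from G back to G, so after x·y·y·y the machine is still in G, and z then leads to the accepting state B. Hence 0111010001111 ∈ L(N).

0111010001111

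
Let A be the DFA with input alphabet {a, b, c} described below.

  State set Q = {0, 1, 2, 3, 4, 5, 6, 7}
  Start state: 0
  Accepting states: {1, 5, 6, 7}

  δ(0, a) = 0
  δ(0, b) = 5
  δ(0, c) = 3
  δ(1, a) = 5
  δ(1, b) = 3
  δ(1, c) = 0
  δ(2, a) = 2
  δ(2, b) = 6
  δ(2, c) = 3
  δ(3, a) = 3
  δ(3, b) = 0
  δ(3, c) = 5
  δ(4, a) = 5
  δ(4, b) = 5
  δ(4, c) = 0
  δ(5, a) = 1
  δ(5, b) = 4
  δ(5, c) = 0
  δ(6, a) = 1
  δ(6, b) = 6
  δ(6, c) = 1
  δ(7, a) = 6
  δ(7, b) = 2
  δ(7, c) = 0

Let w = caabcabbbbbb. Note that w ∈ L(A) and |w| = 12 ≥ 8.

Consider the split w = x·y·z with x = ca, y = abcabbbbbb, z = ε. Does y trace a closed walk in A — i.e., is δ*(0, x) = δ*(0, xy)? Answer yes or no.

Run of A on the first 12 characters of w = c a a b c a b b b b b b:
  step 0: 0  (start)
  step 1: 3  (read c: 0→3)
  step 2: 3  (read a: 3→3)
  step 3: 3  (read a: 3→3)
  step 4: 0  (read b: 3→0)
  step 5: 3  (read c: 0→3)
  step 6: 3  (read a: 3→3)
  step 7: 0  (read b: 3→0)
  step 8: 5  (read b: 0→5)
  step 9: 4  (read b: 5→4)
  step 10: 5  (read b: 4→5)
  step 11: 4  (read b: 5→4)
  step 12: 5  (read b: 4→5)

After x (step 2): 3. After xy (step 12): 5.
They differ (3 ≠ 5), so y is not a cycle from the state after x; this split is not the one the pumping-lemma construction produces, and pumping y need not keep the string in L(A).

no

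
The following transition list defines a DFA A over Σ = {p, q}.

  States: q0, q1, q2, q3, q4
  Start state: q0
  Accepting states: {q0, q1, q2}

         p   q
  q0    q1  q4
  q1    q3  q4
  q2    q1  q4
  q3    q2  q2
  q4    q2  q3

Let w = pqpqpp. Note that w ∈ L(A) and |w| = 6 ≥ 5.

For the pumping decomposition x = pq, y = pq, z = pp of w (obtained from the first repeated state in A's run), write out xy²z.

xy^2z = pq·pq·pq·pp = pqpqpqpp.
Reading y = pq takes A from q4 back to q4, so after x·y·y the machine is still in q4, and z then leads to the accepting state q1. Hence pqpqpqpp ∈ L(A).

pqpqpqpp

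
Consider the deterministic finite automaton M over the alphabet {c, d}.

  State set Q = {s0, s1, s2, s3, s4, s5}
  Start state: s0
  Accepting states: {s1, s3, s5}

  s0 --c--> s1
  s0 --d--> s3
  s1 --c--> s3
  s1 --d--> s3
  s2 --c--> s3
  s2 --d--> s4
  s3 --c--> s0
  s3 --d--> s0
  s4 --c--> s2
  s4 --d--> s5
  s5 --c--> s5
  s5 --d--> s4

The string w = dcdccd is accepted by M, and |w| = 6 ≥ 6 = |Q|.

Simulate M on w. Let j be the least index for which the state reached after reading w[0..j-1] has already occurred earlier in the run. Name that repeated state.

s0

State sequence: s0 -d-> s3 -c-> s0 -d-> s3 -c-> s0 -c-> s1 -d-> s3
First repeat at step 2: s0 was already visited.

The earliest repeat is at step j = 2: M is in s0, which it already visited at step i = 0.
Since M has 6 states, any run of length ≥ 6 visits 6+1 states, so by pigeonhole some state repeats within the first 6 steps — that repeat gives the pumpable loop.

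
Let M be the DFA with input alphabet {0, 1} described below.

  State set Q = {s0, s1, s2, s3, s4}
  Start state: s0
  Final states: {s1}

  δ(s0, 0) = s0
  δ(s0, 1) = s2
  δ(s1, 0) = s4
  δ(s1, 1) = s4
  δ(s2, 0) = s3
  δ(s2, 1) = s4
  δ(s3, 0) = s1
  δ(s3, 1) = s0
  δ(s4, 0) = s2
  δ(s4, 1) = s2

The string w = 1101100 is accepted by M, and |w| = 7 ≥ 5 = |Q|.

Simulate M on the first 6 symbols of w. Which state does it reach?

s3

State sequence: s0 -1-> s2 -1-> s4 -0-> s2 -1-> s4 -1-> s2 -0-> s3

After reading 6 characters, M is in state s3.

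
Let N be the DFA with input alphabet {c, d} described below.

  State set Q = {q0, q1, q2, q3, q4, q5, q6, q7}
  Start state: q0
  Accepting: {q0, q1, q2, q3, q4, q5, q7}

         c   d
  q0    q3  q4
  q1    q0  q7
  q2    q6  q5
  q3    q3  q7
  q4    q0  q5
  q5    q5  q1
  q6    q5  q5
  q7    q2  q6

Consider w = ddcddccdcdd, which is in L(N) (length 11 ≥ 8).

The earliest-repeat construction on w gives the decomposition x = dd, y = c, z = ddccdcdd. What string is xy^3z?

ddcccddccdcdd

xy^3z = dd·c·c·c·ddccdcdd = ddcccddccdcdd.
Reading y = c takes N from q5 back to q5, so after x·y·y·y the machine is still in q5, and z then leads to the accepting state q7. Hence ddcccddccdcdd ∈ L(N).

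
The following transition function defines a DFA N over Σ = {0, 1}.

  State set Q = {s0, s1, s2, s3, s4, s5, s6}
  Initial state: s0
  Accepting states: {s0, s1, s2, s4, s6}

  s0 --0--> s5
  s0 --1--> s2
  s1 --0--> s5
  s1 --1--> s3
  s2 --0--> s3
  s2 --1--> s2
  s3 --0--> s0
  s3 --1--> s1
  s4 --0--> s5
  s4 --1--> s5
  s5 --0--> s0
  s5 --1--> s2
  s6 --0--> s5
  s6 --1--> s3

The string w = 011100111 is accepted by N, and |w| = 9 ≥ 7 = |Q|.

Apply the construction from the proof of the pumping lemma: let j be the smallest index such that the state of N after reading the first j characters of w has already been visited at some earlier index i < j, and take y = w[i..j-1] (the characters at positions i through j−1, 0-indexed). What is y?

1

State sequence: s0 -0-> s5 -1-> s2 -1-> s2 -1-> s2 -0-> s3 -0-> s0 -1-> s2 -1-> s2 -1-> s2
First repeat at step 3: s2 was already visited.

So i = 2, j = 3, giving x = w[0:2] = 01, y = w[2:3] = 1, z = w[3:9] = 100111.
Check: |xy| = 3 ≤ 7 and |y| = 1 ≥ 1. Reading y takes N from s2 back to s2, so every xyⁱz is accepted.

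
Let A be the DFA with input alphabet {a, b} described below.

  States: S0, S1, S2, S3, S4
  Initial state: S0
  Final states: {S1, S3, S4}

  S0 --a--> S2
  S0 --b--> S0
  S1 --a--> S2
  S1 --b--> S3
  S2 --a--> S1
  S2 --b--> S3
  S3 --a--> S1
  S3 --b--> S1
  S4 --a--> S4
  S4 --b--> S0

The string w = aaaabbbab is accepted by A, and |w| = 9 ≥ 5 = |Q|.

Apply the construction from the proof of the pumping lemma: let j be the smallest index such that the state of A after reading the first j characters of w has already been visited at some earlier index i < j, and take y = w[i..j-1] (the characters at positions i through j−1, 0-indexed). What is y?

State sequence: S0 -a-> S2 -a-> S1 -a-> S2 -a-> S1 -b-> S3 -b-> S1 -b-> S3 -a-> S1 -b-> S3
First repeat at step 3: S2 was already visited.

So i = 1, j = 3, giving x = w[0:1] = a, y = w[1:3] = aa, z = w[3:9] = abbbab.
Check: |xy| = 3 ≤ 5 and |y| = 2 ≥ 1. Reading y takes A from S2 back to S2, so every xyⁱz is accepted.

aa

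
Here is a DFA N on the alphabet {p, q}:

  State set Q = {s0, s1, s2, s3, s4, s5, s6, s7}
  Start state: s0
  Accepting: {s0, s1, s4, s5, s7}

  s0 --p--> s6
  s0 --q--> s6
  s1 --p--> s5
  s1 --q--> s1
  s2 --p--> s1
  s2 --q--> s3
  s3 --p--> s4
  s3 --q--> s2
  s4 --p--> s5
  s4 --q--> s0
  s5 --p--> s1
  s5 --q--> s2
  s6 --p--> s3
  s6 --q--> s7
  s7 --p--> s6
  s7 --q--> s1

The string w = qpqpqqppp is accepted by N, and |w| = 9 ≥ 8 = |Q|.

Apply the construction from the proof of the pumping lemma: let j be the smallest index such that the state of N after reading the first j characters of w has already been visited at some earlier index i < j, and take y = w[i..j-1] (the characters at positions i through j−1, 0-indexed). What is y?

q

State sequence: s0 -q-> s6 -p-> s3 -q-> s2 -p-> s1 -q-> s1 -q-> s1 -p-> s5 -p-> s1 -p-> s5
First repeat at step 5: s1 was already visited.

So i = 4, j = 5, giving x = w[0:4] = qpqp, y = w[4:5] = q, z = w[5:9] = qppp.
Check: |xy| = 5 ≤ 8 and |y| = 1 ≥ 1. Reading y takes N from s1 back to s1, so every xyⁱz is accepted.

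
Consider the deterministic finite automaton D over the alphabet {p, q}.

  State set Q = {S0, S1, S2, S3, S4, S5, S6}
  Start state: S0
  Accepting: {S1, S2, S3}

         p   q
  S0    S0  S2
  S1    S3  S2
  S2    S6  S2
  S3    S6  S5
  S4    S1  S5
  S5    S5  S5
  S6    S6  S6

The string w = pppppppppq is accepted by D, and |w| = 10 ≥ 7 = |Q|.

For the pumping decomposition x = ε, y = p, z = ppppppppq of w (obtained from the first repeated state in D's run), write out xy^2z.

xy^2z = ε·p·p·ppppppppq = ppppppppppq.
Reading y = p takes D from S0 back to S0, so after x·y·y the machine is still in S0, and z then leads to the accepting state S2. Hence ppppppppppq ∈ L(D).

ppppppppppq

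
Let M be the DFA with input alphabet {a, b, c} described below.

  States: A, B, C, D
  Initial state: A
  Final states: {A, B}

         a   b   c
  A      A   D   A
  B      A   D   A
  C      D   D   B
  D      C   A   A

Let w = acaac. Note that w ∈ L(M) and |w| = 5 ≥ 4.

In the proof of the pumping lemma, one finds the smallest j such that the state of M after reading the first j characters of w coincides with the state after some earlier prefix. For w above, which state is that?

Run of M on w = a c a a c:
  step 0: A  (start)
  step 1: A  (read a: A→A)   ← first repeat (A seen earlier)
  step 2: A  (read c: A→A)
  step 3: A  (read a: A→A)
  step 4: A  (read a: A→A)
  step 5: A  (read c: A→A)

The earliest repeat is at step j = 1: M is in A, which it already visited at step i = 0.

A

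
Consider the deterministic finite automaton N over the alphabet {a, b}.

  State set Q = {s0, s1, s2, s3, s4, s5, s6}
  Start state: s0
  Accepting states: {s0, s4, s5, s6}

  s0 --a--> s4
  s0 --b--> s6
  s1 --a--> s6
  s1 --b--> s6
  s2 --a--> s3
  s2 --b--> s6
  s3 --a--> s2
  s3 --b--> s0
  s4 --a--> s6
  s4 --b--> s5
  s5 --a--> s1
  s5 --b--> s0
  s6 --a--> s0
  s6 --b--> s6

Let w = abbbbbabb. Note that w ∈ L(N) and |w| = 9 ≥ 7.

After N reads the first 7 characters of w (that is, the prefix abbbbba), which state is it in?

State sequence: s0 -a-> s4 -b-> s5 -b-> s0 -b-> s6 -b-> s6 -b-> s6 -a-> s0

After reading 7 characters, N is in state s0.

s0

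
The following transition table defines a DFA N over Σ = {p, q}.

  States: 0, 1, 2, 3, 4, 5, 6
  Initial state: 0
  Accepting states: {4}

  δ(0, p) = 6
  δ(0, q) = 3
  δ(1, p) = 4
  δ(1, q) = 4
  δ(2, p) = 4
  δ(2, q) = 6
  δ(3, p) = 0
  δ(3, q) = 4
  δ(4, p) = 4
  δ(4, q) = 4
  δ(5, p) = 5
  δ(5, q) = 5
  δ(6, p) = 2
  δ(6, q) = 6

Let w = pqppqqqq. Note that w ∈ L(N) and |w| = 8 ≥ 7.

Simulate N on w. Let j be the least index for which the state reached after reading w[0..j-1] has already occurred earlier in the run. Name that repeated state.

6

Run of N on w = p q p p q q q q:
  step 0: 0  (start)
  step 1: 6  (read p: 0→6)
  step 2: 6  (read q: 6→6)   ← first repeat (6 seen earlier)
  step 3: 2  (read p: 6→2)
  step 4: 4  (read p: 2→4)
  step 5: 4  (read q: 4→4)
  step 6: 4  (read q: 4→4)
  step 7: 4  (read q: 4→4)
  step 8: 4  (read q: 4→4)

The earliest repeat is at step j = 2: N is in 6, which it already visited at step i = 1.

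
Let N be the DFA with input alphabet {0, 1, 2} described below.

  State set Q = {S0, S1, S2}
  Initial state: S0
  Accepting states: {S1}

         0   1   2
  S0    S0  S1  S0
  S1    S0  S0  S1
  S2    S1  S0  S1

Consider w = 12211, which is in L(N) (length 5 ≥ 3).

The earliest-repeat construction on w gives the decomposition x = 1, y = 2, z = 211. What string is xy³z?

xy^3z = 1·2·2·2·211 = 1222211.
Reading y = 2 takes N from S1 back to S1, so after x·y·y·y the machine is still in S1, and z then leads to the accepting state S1. Hence 1222211 ∈ L(N).

1222211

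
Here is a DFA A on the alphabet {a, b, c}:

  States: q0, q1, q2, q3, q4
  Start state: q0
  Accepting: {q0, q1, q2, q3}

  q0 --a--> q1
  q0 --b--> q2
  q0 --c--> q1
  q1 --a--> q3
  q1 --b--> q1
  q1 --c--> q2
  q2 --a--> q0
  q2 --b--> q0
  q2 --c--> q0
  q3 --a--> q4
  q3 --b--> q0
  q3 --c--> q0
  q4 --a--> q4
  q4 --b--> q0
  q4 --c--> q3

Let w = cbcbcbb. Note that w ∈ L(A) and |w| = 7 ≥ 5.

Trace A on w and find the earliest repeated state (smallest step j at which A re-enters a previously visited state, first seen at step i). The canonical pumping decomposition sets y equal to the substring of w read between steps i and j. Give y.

Run of A on w = c b c b c b b:
  step 0: q0  (start)
  step 1: q1  (read c: q0→q1)
  step 2: q1  (read b: q1→q1)   ← first repeat (q1 seen earlier)
  step 3: q2  (read c: q1→q2)
  step 4: q0  (read b: q2→q0)
  step 5: q1  (read c: q0→q1)
  step 6: q1  (read b: q1→q1)
  step 7: q1  (read b: q1→q1)

So i = 1, j = 2, giving x = w[0:1] = c, y = w[1:2] = b, z = w[2:7] = cbcbb.
Check: |xy| = 2 ≤ 5 and |y| = 1 ≥ 1. Reading y takes A from q1 back to q1, so every xyⁱz is accepted.

b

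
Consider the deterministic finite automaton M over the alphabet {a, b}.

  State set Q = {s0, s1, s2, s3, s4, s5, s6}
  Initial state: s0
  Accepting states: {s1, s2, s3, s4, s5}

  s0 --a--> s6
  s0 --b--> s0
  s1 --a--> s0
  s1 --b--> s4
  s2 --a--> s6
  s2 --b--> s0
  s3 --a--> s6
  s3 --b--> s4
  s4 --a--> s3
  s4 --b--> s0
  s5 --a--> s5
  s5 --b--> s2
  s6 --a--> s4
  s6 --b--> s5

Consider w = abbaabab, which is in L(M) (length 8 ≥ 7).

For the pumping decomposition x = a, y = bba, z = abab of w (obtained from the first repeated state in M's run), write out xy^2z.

abbabbaabab

xy^2z = a·bba·bba·abab = abbabbaabab.
Reading y = bba takes M from s6 back to s6, so after x·y·y the machine is still in s6, and z then leads to the accepting state s5. Hence abbabbaabab ∈ L(M).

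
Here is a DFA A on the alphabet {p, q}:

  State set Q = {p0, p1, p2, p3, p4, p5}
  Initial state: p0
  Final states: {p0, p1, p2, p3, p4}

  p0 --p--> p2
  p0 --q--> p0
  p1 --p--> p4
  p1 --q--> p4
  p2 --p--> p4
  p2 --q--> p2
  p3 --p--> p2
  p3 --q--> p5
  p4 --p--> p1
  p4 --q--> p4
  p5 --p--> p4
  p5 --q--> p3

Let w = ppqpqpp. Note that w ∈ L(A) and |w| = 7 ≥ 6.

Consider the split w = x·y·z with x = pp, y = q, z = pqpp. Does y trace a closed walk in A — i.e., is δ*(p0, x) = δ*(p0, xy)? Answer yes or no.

yes

State sequence: p0 -p-> p2 -p-> p4 -q-> p4

After x (step 2): p4. After xy (step 3): p4.
They match, so y = q drives A around a cycle from p4 back to itself; pumping y any number of times keeps A in p4 before reading z, and xyⁱz ∈ L(A) for every i ≥ 0.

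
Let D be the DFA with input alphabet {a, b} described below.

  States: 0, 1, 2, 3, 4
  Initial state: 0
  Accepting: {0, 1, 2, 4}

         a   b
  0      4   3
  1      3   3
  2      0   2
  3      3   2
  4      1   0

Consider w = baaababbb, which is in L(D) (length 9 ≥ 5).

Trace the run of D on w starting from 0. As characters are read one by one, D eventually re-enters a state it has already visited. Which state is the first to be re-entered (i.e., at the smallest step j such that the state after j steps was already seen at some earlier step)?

State sequence: 0 -b-> 3 -a-> 3 -a-> 3 -a-> 3 -b-> 2 -a-> 0 -b-> 3 -b-> 2 -b-> 2
First repeat at step 2: 3 was already visited.

The earliest repeat is at step j = 2: D is in 3, which it already visited at step i = 1.
With |Q| = 5, pigeonhole forces a state repeat no later than step 5; the substring read between the first and second visits to that state can be pumped.

3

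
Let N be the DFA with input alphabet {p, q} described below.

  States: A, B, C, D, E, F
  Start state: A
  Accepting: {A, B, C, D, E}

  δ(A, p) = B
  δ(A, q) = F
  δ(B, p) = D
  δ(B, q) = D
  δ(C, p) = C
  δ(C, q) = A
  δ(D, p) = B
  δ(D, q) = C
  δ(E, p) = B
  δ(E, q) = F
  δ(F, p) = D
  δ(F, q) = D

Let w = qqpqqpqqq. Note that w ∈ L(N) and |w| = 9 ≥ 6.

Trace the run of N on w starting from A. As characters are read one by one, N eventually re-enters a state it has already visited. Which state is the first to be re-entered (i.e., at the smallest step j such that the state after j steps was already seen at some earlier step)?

State sequence: A -q-> F -q-> D -p-> B -q-> D -q-> C -p-> C -q-> A -q-> F -q-> D
First repeat at step 4: D was already visited.

The earliest repeat is at step j = 4: N is in D, which it already visited at step i = 2.
Pumping length from the standard proof: p = 6 (the number of states). The repeated state found above gives |xy| = j ≤ 6 and |y| = j − i ≥ 1.

D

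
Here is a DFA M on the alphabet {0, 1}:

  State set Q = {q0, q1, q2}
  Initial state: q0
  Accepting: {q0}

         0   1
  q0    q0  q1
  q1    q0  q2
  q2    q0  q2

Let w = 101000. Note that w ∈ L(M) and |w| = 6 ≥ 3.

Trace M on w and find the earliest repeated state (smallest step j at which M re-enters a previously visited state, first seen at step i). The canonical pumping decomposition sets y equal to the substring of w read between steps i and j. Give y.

State sequence: q0 -1-> q1 -0-> q0 -1-> q1 -0-> q0 -0-> q0 -0-> q0
First repeat at step 2: q0 was already visited.

So i = 0, j = 2, giving x = w[0:0] = ε, y = w[0:2] = 10, z = w[2:6] = 1000.
Check: |xy| = 2 ≤ 3 and |y| = 2 ≥ 1. Reading y takes M from q0 back to q0, so every xyⁱz is accepted.
Pumping length from the standard proof: p = 3 (the number of states). The repeated state found above gives |xy| = j ≤ 3 and |y| = j − i ≥ 1.

10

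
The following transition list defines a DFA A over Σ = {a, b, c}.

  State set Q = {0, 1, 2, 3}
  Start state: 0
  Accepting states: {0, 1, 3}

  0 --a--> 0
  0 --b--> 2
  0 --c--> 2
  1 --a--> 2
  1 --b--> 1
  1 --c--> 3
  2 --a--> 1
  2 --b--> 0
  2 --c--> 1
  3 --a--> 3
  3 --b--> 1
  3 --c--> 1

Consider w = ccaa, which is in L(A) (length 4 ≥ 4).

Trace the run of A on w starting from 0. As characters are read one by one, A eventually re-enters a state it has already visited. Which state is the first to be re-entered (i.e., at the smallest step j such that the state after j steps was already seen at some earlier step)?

2

Run of A on w = c c a a:
  step 0: 0  (start)
  step 1: 2  (read c: 0→2)
  step 2: 1  (read c: 2→1)
  step 3: 2  (read a: 1→2)   ← first repeat (2 seen earlier)
  step 4: 1  (read a: 2→1)

The earliest repeat is at step j = 3: A is in 2, which it already visited at step i = 1.
The DFA has 4 states, so the proof of the pumping lemma guarantees a repeated state among the first 4+1 visited; the segment between the two visits is the pumpable y.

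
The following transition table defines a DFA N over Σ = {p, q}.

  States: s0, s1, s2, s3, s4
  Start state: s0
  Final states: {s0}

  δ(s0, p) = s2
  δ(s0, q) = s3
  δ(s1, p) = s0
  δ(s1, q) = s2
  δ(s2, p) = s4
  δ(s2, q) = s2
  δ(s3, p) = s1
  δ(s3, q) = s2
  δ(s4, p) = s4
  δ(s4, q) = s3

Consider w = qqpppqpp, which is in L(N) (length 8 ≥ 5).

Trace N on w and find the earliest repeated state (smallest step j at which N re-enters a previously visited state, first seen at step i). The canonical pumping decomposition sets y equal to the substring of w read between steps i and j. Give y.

Run of N on w = q q p p p q p p:
  step 0: s0  (start)
  step 1: s3  (read q: s0→s3)
  step 2: s2  (read q: s3→s2)
  step 3: s4  (read p: s2→s4)
  step 4: s4  (read p: s4→s4)   ← first repeat (s4 seen earlier)
  step 5: s4  (read p: s4→s4)
  step 6: s3  (read q: s4→s3)
  step 7: s1  (read p: s3→s1)
  step 8: s0  (read p: s1→s0)

So i = 3, j = 4, giving x = w[0:3] = qqp, y = w[3:4] = p, z = w[4:8] = pqpp.
Check: |xy| = 4 ≤ 5 and |y| = 1 ≥ 1. Reading y takes N from s4 back to s4, so every xyⁱz is accepted.

p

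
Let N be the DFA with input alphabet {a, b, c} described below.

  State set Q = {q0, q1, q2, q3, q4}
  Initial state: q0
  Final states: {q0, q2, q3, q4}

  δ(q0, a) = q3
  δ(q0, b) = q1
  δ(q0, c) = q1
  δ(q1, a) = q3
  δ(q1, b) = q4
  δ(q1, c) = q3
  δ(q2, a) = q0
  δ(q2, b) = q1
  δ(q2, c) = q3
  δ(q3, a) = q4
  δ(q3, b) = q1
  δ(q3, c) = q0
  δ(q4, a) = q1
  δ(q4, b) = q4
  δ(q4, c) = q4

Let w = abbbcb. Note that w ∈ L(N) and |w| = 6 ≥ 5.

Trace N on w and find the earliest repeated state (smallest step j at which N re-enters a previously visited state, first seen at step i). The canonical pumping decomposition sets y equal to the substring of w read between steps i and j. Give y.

State sequence: q0 -a-> q3 -b-> q1 -b-> q4 -b-> q4 -c-> q4 -b-> q4
First repeat at step 4: q4 was already visited.

So i = 3, j = 4, giving x = w[0:3] = abb, y = w[3:4] = b, z = w[4:6] = cb.
Check: |xy| = 4 ≤ 5 and |y| = 1 ≥ 1. Reading y takes N from q4 back to q4, so every xyⁱz is accepted.
With |Q| = 5, pigeonhole forces a state repeat no later than step 5; the substring read between the first and second visits to that state can be pumped.

b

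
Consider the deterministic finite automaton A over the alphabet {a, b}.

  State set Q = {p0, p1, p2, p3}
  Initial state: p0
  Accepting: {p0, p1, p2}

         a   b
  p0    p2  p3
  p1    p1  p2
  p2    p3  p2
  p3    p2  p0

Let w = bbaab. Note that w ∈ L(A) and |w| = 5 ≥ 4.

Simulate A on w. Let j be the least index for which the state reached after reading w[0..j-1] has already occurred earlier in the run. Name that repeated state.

Run of A on w = b b a a b:
  step 0: p0  (start)
  step 1: p3  (read b: p0→p3)
  step 2: p0  (read b: p3→p0)   ← first repeat (p0 seen earlier)
  step 3: p2  (read a: p0→p2)
  step 4: p3  (read a: p2→p3)
  step 5: p0  (read b: p3→p0)

The earliest repeat is at step j = 2: A is in p0, which it already visited at step i = 0.

p0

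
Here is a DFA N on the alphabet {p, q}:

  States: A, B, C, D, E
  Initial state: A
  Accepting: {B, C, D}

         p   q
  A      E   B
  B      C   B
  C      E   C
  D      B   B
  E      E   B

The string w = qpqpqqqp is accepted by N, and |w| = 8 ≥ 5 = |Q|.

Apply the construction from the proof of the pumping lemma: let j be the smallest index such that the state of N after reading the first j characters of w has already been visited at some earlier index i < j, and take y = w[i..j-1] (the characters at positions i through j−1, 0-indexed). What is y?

q

Run of N on w = q p q p q q q p:
  step 0: A  (start)
  step 1: B  (read q: A→B)
  step 2: C  (read p: B→C)
  step 3: C  (read q: C→C)   ← first repeat (C seen earlier)
  step 4: E  (read p: C→E)
  step 5: B  (read q: E→B)
  step 6: B  (read q: B→B)
  step 7: B  (read q: B→B)
  step 8: C  (read p: B→C)

So i = 2, j = 3, giving x = w[0:2] = qp, y = w[2:3] = q, z = w[3:8] = pqqqp.
Check: |xy| = 3 ≤ 5 and |y| = 1 ≥ 1. Reading y takes N from C back to C, so every xyⁱz is accepted.
With |Q| = 5, pigeonhole forces a state repeat no later than step 5; the substring read between the first and second visits to that state can be pumped.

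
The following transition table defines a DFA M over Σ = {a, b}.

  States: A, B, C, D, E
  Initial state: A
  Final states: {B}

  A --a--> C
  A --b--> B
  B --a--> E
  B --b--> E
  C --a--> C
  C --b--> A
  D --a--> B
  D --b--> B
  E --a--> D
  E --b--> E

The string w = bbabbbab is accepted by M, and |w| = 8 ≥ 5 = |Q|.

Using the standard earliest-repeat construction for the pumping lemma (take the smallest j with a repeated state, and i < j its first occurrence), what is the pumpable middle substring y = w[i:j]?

bab

Run of M on w = b b a b b b a b:
  step 0: A  (start)
  step 1: B  (read b: A→B)
  step 2: E  (read b: B→E)
  step 3: D  (read a: E→D)
  step 4: B  (read b: D→B)   ← first repeat (B seen earlier)
  step 5: E  (read b: B→E)
  step 6: E  (read b: E→E)
  step 7: D  (read a: E→D)
  step 8: B  (read b: D→B)

So i = 1, j = 4, giving x = w[0:1] = b, y = w[1:4] = bab, z = w[4:8] = bbab.
Check: |xy| = 4 ≤ 5 and |y| = 3 ≥ 1. Reading y takes M from B back to B, so every xyⁱz is accepted.
With |Q| = 5, pigeonhole forces a state repeat no later than step 5; the substring read between the first and second visits to that state can be pumped.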